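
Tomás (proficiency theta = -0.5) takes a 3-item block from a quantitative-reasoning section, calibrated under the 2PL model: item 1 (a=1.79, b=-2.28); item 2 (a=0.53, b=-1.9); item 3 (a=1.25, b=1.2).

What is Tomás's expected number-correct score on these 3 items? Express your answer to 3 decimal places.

1.744

P(theta) = 1 / (1 + exp(−a(theta − b)))
P_1 = 1/(1+e^{-3.1862}) = 0.9603
P_2 = 1/(1+e^{-0.7420}) = 0.6774
P_3 = 1/(1+e^{2.1250}) = 0.1067
E[score] = 0.9603 + 0.6774 + 0.1067 = 1.7444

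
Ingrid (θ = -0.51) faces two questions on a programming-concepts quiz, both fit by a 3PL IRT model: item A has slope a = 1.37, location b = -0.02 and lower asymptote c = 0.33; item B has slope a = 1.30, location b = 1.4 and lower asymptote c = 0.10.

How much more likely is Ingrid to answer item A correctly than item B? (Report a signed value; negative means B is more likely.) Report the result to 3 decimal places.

0.387

P(θ) = c + (1 − c) · 1 / (1 + exp(−a(θ − b)))
P_A = 0.5566
P_B = 0.1694
P_A − P_B = 0.3872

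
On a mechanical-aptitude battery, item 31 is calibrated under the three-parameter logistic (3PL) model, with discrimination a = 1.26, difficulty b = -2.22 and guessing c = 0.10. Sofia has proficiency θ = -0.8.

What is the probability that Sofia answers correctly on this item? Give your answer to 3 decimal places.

0.871

P(θ) = c + (1 − c) · 1 / (1 + exp(−a(θ − b)))
Exponent: 1.26 × (-0.8 − (-2.22)) = 1.7892
1/(1 + e^{-1.7892}) = 0.8568
P = 0.10 + 0.90 × 0.8568 = 0.8711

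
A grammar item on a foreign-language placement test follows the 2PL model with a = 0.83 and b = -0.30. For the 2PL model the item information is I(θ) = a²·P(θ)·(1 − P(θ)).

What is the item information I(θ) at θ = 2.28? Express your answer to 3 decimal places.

P = 1/(1+e^{-2.1414}) = 0.8949
P(1−P) = 0.8949 × 0.1051 = 0.0941
I = a² × P(1−P) = 0.83² × 0.0941 = 0.06481

0.065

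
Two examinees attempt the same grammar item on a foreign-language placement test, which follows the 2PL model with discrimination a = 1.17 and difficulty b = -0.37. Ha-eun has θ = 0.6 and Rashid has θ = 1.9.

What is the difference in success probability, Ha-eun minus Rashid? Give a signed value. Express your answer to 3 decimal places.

P(θ) = 1 / (1 + exp(−a(θ − b)))
P(Ha-eun) = 0.7567  [exponent 1.1349]
P(Rashid) = 0.9344  [exponent 2.6559]
Difference = 0.7567 − 0.9344 = -0.1776

-0.178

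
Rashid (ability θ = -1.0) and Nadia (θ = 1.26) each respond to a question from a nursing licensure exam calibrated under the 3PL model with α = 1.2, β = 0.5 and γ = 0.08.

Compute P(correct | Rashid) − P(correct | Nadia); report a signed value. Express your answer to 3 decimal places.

P(θ) = γ + (1 − γ) · 1 / (1 + exp(−α(θ − β)))
P(Rashid) = 0.2105  [exponent -1.8000]
P(Nadia) = 0.7363  [exponent 0.9120]
Difference = 0.2105 − 0.7363 = -0.5258

-0.526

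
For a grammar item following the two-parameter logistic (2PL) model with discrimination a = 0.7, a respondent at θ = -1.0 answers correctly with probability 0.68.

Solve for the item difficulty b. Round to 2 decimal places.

P(θ) = 1 / (1 + exp(−a(θ − b)))
logit(0.68) = ln(0.68/0.32) = 0.7538
b = θ − logit/(a) = -1.0 − 0.7538/0.7000 = -2.0768

-2.08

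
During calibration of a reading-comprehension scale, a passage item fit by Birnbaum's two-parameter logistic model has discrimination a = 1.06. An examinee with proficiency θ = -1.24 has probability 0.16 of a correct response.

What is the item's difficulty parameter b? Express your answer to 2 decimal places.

P(θ) = 1 / (1 + exp(−a(θ − b)))
logit(0.16) = ln(0.16/0.84) = -1.6582
b = θ − logit/(a) = -1.24 − (-1.6582)/1.0600 = 0.3244

0.32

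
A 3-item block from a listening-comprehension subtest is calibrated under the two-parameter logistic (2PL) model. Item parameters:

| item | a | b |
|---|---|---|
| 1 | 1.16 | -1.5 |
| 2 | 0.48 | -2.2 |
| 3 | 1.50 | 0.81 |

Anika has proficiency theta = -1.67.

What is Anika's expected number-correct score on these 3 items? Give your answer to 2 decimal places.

P(theta) = 1 / (1 + exp(−a(theta − b)))
P_1 = 1/(1+e^{0.1972}) = 0.4509
P_2 = 1/(1+e^{-0.2544}) = 0.5633
P_3 = 1/(1+e^{3.7200}) = 0.0237
E[score] = 0.4509 + 0.5633 + 0.0237 = 1.0378

1.04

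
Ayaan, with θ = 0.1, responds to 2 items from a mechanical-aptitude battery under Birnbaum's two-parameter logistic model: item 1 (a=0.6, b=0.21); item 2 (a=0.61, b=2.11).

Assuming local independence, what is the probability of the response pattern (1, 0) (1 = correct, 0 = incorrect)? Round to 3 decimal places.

P(θ) = 1 / (1 + exp(−a(θ − b)))
P_1 = 1/(1+e^{0.0660}) = 0.4835
P_2 = 1/(1+e^{1.2261}) = 0.2269
L = P_1 × (1−P_2) = 0.4835 × 0.7731 = 0.37382

0.374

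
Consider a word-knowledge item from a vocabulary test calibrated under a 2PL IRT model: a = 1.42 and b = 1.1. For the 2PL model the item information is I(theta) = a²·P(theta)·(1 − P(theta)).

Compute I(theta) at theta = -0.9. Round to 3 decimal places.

P = 1/(1+e^{2.8400}) = 0.0552
P(1−P) = 0.0552 × 0.9448 = 0.0522
I = a² × P(1−P) = 1.42² × 0.0522 = 0.10516

0.105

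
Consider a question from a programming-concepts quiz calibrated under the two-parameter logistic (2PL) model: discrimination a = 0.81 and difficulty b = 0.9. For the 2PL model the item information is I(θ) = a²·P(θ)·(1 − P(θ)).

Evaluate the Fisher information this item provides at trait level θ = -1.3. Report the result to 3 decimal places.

P = 1/(1+e^{1.7820}) = 0.1441
P(1−P) = 0.1441 × 0.8559 = 0.1233
I = a² × P(1−P) = 0.81² × 0.1233 = 0.08090

0.081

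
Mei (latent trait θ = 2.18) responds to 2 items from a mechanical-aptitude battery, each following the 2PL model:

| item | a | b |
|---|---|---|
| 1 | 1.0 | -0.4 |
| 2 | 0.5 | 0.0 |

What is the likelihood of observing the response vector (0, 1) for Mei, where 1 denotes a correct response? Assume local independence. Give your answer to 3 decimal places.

0.053

P(θ) = 1 / (1 + exp(−a(θ − b)))
P_1 = 1/(1+e^{-2.5800}) = 0.9296
P_2 = 1/(1+e^{-1.0900}) = 0.7484
L = (1−P_1) × P_2 = 0.0704 × 0.7484 = 0.05271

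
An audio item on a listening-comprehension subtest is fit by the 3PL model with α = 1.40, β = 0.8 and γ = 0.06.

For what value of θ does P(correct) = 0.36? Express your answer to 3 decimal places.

P(θ) = γ + (1 − γ) · 1 / (1 + exp(−α(θ − β)))
Remove guessing floor: (0.36 − 0.06)/(1 − 0.06) = 0.3191
logit = ln(0.3191/0.6809) = -0.7577
θ = β + logit/(α) = 0.8 + (-0.7577)/1.4000 = 0.2588

0.259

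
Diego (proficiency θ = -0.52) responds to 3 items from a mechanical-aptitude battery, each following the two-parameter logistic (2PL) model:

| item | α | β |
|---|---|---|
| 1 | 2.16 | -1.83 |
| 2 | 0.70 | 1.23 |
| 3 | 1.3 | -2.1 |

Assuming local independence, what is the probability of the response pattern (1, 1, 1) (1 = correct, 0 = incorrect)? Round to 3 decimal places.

0.190

P(θ) = 1 / (1 + exp(−α(θ − β)))
P_1 = 1/(1+e^{-2.8296}) = 0.9443
P_2 = 1/(1+e^{1.2250}) = 0.2271
P_3 = 1/(1+e^{-2.0540}) = 0.8864
L = P_1 × P_2 × P_3 = 0.9443 × 0.2271 × 0.8864 = 0.19003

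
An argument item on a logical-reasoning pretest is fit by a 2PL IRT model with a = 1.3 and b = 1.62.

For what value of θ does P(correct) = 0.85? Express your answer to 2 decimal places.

P(θ) = 1 / (1 + exp(−a(θ − b)))
logit = ln(0.8500/0.1500) = 1.7346
θ = b + logit/(a) = 1.62 + 1.7346/1.3000 = 2.9543

2.95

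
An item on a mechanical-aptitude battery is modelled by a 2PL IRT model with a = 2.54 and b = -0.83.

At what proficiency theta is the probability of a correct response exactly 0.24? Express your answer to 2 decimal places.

-1.28

P(theta) = 1 / (1 + exp(−a(theta − b)))
logit = ln(0.2400/0.7600) = -1.1527
theta = b + logit/(a) = -0.83 + (-1.1527)/2.5400 = -1.2838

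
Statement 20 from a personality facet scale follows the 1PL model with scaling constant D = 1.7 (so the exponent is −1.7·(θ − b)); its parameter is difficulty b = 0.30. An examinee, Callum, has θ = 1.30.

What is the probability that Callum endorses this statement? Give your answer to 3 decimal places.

0.846

P(θ) = 1 / (1 + exp(−D·(θ − b)))
Exponent: 1.7 × (1.30 − 0.30) = 1.7000
1/(1 + e^{-1.7000}) = 0.8455
P = 0.8455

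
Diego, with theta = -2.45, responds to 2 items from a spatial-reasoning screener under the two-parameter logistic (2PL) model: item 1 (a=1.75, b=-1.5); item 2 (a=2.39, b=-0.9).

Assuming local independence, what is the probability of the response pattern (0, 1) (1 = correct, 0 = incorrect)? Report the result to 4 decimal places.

P(theta) = 1 / (1 + exp(−a(theta − b)))
P_1 = 1/(1+e^{1.6625}) = 0.1594
P_2 = 1/(1+e^{3.7045}) = 0.0240
L = (1−P_1) × P_2 = 0.8406 × 0.0240 = 0.02019

0.0202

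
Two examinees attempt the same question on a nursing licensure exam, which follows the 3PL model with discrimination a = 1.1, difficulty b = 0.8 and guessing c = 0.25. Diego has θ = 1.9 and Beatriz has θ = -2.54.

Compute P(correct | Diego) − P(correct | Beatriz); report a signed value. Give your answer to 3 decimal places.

0.559

P(θ) = c + (1 − c) · 1 / (1 + exp(−a(θ − b)))
P(Diego) = 0.8277  [exponent 1.2100]
P(Beatriz) = 0.2686  [exponent -3.6740]
Difference = 0.8277 − 0.2686 = 0.5592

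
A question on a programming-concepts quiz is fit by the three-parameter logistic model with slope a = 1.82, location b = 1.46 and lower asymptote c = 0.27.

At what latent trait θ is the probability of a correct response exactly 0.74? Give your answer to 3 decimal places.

1.785

P(θ) = c + (1 − c) · 1 / (1 + exp(−a(θ − b)))
Remove guessing floor: (0.74 − 0.27)/(1 − 0.27) = 0.6438
logit = ln(0.6438/0.3562) = 0.5921
θ = b + logit/(a) = 1.46 + 0.5921/1.8200 = 1.7853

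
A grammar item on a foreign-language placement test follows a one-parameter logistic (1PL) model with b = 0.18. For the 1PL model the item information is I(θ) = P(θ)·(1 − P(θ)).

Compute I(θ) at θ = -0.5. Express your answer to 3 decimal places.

0.223

P = 1/(1+e^{0.6800}) = 0.3363
P(1−P) = 0.3363 × 0.6637 = 0.2232
I = P(1−P) = 0.22319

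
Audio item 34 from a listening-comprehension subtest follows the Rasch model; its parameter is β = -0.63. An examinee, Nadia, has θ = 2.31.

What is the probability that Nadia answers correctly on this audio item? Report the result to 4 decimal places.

0.9498

P(θ) = 1 / (1 + exp(−(θ − β)))
Exponent: (2.31 − (-0.63)) = 2.9400
1/(1 + e^{-2.9400}) = 0.9498
P = 0.9498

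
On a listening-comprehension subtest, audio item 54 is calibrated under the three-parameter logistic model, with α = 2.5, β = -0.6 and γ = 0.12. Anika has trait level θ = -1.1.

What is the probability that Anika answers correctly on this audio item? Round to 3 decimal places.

P(θ) = γ + (1 − γ) · 1 / (1 + exp(−α(θ − β)))
Exponent: 2.5 × (-1.1 − (-0.6)) = -1.2500
1/(1 + e^{1.2500}) = 0.2227
P = 0.12 + 0.88 × 0.2227 = 0.3160

0.316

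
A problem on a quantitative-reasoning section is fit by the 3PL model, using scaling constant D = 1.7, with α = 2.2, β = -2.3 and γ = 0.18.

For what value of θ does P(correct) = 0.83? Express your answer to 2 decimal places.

P(θ) = γ + (1 − γ) · 1 / (1 + exp(−D·α(θ − β)))
Remove guessing floor: (0.83 − 0.18)/(1 − 0.18) = 0.7927
logit = ln(0.7927/0.2073) = 1.3412
θ = β + logit/(1.7·α) = -2.3 + 1.3412/3.7400 = -1.9414

-1.94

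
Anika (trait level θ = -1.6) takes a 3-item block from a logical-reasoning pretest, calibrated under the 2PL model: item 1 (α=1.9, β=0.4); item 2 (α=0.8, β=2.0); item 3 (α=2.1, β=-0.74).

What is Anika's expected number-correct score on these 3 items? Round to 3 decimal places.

0.216

P(θ) = 1 / (1 + exp(−α(θ − β)))
P_1 = 1/(1+e^{3.8000}) = 0.0219
P_2 = 1/(1+e^{2.8800}) = 0.0532
P_3 = 1/(1+e^{1.8060}) = 0.1411
E[score] = 0.0219 + 0.0532 + 0.1411 = 0.2162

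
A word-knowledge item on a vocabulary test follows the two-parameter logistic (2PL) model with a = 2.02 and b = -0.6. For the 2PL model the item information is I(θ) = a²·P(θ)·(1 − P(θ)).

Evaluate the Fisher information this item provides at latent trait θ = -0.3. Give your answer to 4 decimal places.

P = 1/(1+e^{-0.6060}) = 0.6470
P(1−P) = 0.6470 × 0.3530 = 0.2284
I = a² × P(1−P) = 2.02² × 0.2284 = 0.93189

0.9319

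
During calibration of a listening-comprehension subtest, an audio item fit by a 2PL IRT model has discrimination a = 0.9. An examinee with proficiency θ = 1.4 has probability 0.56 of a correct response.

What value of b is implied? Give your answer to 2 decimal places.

1.13

P(θ) = 1 / (1 + exp(−a(θ − b)))
logit(0.56) = ln(0.56/0.44) = 0.2412
b = θ − logit/(a) = 1.4 − 0.2412/0.9000 = 1.1320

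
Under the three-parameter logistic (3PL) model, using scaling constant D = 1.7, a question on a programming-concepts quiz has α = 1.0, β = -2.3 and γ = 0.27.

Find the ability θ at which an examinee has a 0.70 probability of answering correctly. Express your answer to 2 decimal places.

-2.09

P(θ) = γ + (1 − γ) · 1 / (1 + exp(−D·α(θ − β)))
Remove guessing floor: (0.70 − 0.27)/(1 − 0.27) = 0.5890
logit = ln(0.5890/0.4110) = 0.3600
θ = β + logit/(1.7·α) = -2.3 + 0.3600/1.7000 = -2.0882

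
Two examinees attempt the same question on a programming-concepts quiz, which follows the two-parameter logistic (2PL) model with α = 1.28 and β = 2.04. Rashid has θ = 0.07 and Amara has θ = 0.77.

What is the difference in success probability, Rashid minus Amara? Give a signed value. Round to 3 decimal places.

-0.090

P(θ) = 1 / (1 + exp(−α(θ − β)))
P(Rashid) = 0.0744  [exponent -2.5216]
P(Amara) = 0.1644  [exponent -1.6256]
Difference = 0.0744 − 0.1644 = -0.0901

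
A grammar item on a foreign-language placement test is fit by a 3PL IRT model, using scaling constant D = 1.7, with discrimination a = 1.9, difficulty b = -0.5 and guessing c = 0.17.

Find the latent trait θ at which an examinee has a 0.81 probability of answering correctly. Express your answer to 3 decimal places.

-0.124

P(θ) = c + (1 − c) · 1 / (1 + exp(−D·a(θ − b)))
Remove guessing floor: (0.81 − 0.17)/(1 − 0.17) = 0.7711
logit = ln(0.7711/0.2289) = 1.2144
θ = b + logit/(1.7·a) = -0.5 + 1.2144/3.2300 = -0.1240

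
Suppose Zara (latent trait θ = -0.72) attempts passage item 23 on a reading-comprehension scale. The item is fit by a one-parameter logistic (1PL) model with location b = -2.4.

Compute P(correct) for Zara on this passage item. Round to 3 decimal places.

P(θ) = 1 / (1 + exp(−(θ − b)))
Exponent: (-0.72 − (-2.4)) = 1.6800
1/(1 + e^{-1.6800}) = 0.8429
P = 0.8429

0.843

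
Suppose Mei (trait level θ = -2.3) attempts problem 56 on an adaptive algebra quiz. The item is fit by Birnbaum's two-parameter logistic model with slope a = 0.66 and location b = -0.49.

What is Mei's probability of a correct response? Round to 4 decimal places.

P(θ) = 1 / (1 + exp(−a(θ − b)))
Exponent: 0.66 × (-2.3 − (-0.49)) = -1.1946
1/(1 + e^{1.1946}) = 0.2324

0.2324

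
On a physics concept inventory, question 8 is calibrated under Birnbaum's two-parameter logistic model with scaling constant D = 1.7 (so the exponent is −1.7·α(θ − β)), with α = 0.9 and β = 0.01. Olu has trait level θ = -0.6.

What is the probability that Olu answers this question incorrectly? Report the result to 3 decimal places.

P(θ) = 1 / (1 + exp(−D·α(θ − β)))
Exponent: 1.7 × 0.9 × (-0.6 − 0.01) = -0.9333
1/(1 + e^{0.9333}) = 0.2823
P = 0.2823
P(incorrect) = 1 − 0.2823 = 0.7177

0.718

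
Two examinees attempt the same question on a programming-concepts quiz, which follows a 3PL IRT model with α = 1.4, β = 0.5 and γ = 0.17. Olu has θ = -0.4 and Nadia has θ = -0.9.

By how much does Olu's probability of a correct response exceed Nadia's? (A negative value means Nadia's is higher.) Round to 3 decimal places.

0.081

P(θ) = γ + (1 − γ) · 1 / (1 + exp(−α(θ − β)))
P(Olu) = 0.3534  [exponent -1.2600]
P(Nadia) = 0.2725  [exponent -1.9600]
Difference = 0.3534 − 0.2725 = 0.0809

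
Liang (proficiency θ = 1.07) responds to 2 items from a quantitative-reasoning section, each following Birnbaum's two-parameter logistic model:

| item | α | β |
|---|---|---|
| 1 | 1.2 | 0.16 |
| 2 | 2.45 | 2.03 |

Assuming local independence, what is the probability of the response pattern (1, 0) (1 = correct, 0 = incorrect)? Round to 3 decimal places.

P(θ) = 1 / (1 + exp(−α(θ − β)))
P_1 = 1/(1+e^{-1.0920}) = 0.7488
P_2 = 1/(1+e^{2.3520}) = 0.0869
L = P_1 × (1−P_2) = 0.7488 × 0.9131 = 0.68369

0.684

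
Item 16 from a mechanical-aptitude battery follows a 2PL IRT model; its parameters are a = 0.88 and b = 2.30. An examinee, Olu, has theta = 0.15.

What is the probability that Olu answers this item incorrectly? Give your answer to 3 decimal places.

0.869

P(theta) = 1 / (1 + exp(−a(theta − b)))
Exponent: 0.88 × (0.15 − 2.30) = -1.8920
1/(1 + e^{1.8920}) = 0.1310
P(incorrect) = 1 − 0.1310 = 0.8690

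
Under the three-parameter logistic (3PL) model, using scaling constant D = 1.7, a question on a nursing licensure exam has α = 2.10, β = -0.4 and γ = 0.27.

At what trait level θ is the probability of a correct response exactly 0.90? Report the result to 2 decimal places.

P(θ) = γ + (1 − γ) · 1 / (1 + exp(−D·α(θ − β)))
Remove guessing floor: (0.90 − 0.27)/(1 − 0.27) = 0.8630
logit = ln(0.8630/0.1370) = 1.8405
θ = β + logit/(1.7·α) = -0.4 + 1.8405/3.5700 = 0.1156

0.12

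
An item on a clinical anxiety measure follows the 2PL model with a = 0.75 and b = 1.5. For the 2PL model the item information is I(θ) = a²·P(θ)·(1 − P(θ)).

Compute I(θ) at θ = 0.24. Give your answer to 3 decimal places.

P = 1/(1+e^{0.9450}) = 0.2799
P(1−P) = 0.2799 × 0.7201 = 0.2016
I = a² × P(1−P) = 0.75² × 0.2016 = 0.11337

0.113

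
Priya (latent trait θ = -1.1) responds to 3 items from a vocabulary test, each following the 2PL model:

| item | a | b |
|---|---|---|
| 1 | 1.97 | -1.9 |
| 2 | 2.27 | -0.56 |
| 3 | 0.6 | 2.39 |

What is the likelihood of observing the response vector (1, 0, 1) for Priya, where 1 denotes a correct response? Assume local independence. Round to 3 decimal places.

P(θ) = 1 / (1 + exp(−a(θ − b)))
P_1 = 1/(1+e^{-1.5760}) = 0.8286
P_2 = 1/(1+e^{1.2258}) = 0.2269
P_3 = 1/(1+e^{2.0940}) = 0.1097
L = P_1 × (1−P_2) × P_3 = 0.8286 × 0.7731 × 0.1097 = 0.07026

0.070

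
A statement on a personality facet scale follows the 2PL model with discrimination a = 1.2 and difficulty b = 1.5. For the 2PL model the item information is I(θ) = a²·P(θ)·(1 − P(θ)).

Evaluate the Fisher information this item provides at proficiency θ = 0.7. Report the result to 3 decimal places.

0.288

P = 1/(1+e^{0.9600}) = 0.2769
P(1−P) = 0.2769 × 0.7231 = 0.2002
I = a² × P(1−P) = 1.2² × 0.2002 = 0.28831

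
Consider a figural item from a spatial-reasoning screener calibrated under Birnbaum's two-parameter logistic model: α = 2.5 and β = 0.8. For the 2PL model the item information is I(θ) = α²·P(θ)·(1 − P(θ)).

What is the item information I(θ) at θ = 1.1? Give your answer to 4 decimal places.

P = 1/(1+e^{-0.7500}) = 0.6792
P(1−P) = 0.6792 × 0.3208 = 0.2179
I = α² × P(1−P) = 2.5² × 0.2179 = 1.36184

1.3618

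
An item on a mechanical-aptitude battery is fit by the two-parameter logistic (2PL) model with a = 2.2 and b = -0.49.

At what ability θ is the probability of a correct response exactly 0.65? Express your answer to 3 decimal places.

-0.209

P(θ) = 1 / (1 + exp(−a(θ − b)))
logit = ln(0.6500/0.3500) = 0.6190
θ = b + logit/(a) = -0.49 + 0.6190/2.2000 = -0.2086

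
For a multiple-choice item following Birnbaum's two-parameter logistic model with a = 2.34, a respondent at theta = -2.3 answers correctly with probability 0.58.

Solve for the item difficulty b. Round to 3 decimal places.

P(theta) = 1 / (1 + exp(−a(theta − b)))
logit(0.58) = ln(0.58/0.42) = 0.3228
b = theta − logit/(a) = -2.3 − 0.3228/2.3400 = -2.4379

-2.438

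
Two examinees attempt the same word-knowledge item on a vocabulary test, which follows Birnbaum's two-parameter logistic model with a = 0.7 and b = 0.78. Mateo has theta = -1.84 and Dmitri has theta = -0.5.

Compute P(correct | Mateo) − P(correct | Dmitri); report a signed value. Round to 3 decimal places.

-0.152

P(theta) = 1 / (1 + exp(−a(theta − b)))
P(Mateo) = 0.1378  [exponent -1.8340]
P(Dmitri) = 0.2899  [exponent -0.8960]
Difference = 0.1378 − 0.2899 = -0.1521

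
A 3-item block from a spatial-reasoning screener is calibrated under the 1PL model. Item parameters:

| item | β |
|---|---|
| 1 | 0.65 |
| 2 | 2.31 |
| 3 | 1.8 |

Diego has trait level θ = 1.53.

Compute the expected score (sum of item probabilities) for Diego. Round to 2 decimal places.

1.45

P(θ) = 1 / (1 + exp(−(θ − β)))
P_1 = 1/(1+e^{-0.8800}) = 0.7068
P_2 = 1/(1+e^{0.7800}) = 0.3143
P_3 = 1/(1+e^{0.2700}) = 0.4329
E[score] = 0.7068 + 0.3143 + 0.4329 = 1.4540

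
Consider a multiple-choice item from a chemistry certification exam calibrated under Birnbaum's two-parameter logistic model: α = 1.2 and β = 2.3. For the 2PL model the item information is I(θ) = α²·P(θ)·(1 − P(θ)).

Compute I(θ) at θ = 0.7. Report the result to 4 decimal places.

P = 1/(1+e^{1.9200}) = 0.1279
P(1−P) = 0.1279 × 0.8721 = 0.1115
I = α² × P(1−P) = 1.2² × 0.1115 = 0.16058

0.1606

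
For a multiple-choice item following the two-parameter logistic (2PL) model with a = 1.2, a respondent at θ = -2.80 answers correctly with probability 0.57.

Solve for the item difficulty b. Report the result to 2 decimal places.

P(θ) = 1 / (1 + exp(−a(θ − b)))
logit(0.57) = ln(0.57/0.43) = 0.2819
b = θ − logit/(a) = -2.80 − 0.2819/1.2000 = -3.0349

-3.03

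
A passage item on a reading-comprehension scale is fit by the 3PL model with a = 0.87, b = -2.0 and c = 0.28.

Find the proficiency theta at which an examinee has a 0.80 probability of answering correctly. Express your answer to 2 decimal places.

P(theta) = c + (1 − c) · 1 / (1 + exp(−a(theta − b)))
Remove guessing floor: (0.80 − 0.28)/(1 − 0.28) = 0.7222
logit = ln(0.7222/0.2778) = 0.9555
theta = b + logit/(a) = -2.0 + 0.9555/0.8700 = -0.9017

-0.90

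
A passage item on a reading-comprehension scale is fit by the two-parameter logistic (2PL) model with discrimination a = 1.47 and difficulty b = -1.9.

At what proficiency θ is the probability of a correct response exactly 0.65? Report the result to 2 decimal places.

P(θ) = 1 / (1 + exp(−a(θ − b)))
logit = ln(0.6500/0.3500) = 0.6190
θ = b + logit/(a) = -1.9 + 0.6190/1.4700 = -1.4789

-1.48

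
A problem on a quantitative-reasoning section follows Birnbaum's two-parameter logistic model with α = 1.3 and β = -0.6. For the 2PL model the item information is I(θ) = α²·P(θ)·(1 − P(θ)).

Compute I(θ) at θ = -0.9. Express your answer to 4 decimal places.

P = 1/(1+e^{0.3900}) = 0.4037
P(1−P) = 0.4037 × 0.5963 = 0.2407
I = α² × P(1−P) = 1.3² × 0.2407 = 0.40683

0.4068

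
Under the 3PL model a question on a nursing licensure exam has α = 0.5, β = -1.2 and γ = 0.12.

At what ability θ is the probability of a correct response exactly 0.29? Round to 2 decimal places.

-4.06

P(θ) = γ + (1 − γ) · 1 / (1 + exp(−α(θ − β)))
Remove guessing floor: (0.29 − 0.12)/(1 − 0.12) = 0.1932
logit = ln(0.1932/0.8068) = -1.4295
θ = β + logit/(α) = -1.2 + (-1.4295)/0.5000 = -4.0589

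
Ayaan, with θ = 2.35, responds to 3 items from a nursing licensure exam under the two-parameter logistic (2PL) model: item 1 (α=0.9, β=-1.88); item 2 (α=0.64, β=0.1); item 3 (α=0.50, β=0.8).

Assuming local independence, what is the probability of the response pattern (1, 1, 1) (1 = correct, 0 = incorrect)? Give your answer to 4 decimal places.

0.5414

P(θ) = 1 / (1 + exp(−α(θ − β)))
P_1 = 1/(1+e^{-3.8070}) = 0.9783
P_2 = 1/(1+e^{-1.4400}) = 0.8085
P_3 = 1/(1+e^{-0.7750}) = 0.6846
L = P_1 × P_2 × P_3 = 0.9783 × 0.8085 × 0.6846 = 0.54144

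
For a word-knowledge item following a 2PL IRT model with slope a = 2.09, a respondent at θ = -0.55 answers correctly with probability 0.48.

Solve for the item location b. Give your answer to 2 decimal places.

P(θ) = 1 / (1 + exp(−a(θ − b)))
logit(0.48) = ln(0.48/0.52) = -0.0800
b = θ − logit/(a) = -0.55 − (-0.0800)/2.0900 = -0.5117

-0.51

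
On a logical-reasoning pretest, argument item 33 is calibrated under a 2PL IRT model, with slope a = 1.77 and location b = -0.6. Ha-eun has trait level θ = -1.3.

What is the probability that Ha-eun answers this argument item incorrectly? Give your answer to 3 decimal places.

0.775

P(θ) = 1 / (1 + exp(−a(θ − b)))
Exponent: 1.77 × (-1.3 − (-0.6)) = -1.2390
1/(1 + e^{1.2390}) = 0.2246
P(incorrect) = 1 − 0.2246 = 0.7754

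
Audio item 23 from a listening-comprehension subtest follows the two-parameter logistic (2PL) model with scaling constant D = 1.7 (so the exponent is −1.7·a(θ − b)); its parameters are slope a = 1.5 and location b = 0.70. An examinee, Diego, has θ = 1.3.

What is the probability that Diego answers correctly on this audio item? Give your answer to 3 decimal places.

P(θ) = 1 / (1 + exp(−D·a(θ − b)))
Exponent: 1.7 × 1.5 × (1.3 − 0.70) = 1.5300
1/(1 + e^{-1.5300}) = 0.8220
P = 0.8220

0.822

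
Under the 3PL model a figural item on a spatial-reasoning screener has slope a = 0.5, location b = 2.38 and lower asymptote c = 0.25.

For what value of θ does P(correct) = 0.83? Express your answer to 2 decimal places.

4.83

P(θ) = c + (1 − c) · 1 / (1 + exp(−a(θ − b)))
Remove guessing floor: (0.83 − 0.25)/(1 − 0.25) = 0.7733
logit = ln(0.7733/0.2267) = 1.2272
θ = b + logit/(a) = 2.38 + 1.2272/0.5000 = 4.8345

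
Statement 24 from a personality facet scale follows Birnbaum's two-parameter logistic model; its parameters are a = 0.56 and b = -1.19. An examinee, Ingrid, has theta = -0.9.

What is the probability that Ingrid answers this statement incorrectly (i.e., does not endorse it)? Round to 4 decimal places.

0.4595

P(theta) = 1 / (1 + exp(−a(theta − b)))
Exponent: 0.56 × (-0.9 − (-1.19)) = 0.1624
1/(1 + e^{-0.1624}) = 0.5405
P(incorrect) = 1 − 0.5405 = 0.4595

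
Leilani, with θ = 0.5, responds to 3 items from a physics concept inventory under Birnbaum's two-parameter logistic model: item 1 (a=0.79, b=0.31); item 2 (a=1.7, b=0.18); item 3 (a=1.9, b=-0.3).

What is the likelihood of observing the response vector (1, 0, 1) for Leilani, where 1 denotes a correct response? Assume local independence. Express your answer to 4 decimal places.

P(θ) = 1 / (1 + exp(−a(θ − b)))
P_1 = 1/(1+e^{-0.1501}) = 0.5375
P_2 = 1/(1+e^{-0.5440}) = 0.6327
P_3 = 1/(1+e^{-1.5200}) = 0.8205
L = P_1 × (1−P_2) × P_3 = 0.5375 × 0.3673 × 0.8205 = 0.16196

0.1620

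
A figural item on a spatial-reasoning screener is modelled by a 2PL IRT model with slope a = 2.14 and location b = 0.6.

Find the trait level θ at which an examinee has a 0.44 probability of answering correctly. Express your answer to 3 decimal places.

0.487

P(θ) = 1 / (1 + exp(−a(θ − b)))
logit = ln(0.4400/0.5600) = -0.2412
θ = b + logit/(a) = 0.6 + (-0.2412)/2.1400 = 0.4873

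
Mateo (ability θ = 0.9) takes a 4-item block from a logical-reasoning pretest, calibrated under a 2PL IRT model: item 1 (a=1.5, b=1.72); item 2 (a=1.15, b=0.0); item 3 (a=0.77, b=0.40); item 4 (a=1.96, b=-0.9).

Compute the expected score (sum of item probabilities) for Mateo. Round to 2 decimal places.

2.53

P(θ) = 1 / (1 + exp(−a(θ − b)))
P_1 = 1/(1+e^{1.2300}) = 0.2262
P_2 = 1/(1+e^{-1.0350}) = 0.7379
P_3 = 1/(1+e^{-0.3850}) = 0.5951
P_4 = 1/(1+e^{-3.5280}) = 0.9715
E[score] = 0.2262 + 0.7379 + 0.5951 + 0.9715 = 2.5306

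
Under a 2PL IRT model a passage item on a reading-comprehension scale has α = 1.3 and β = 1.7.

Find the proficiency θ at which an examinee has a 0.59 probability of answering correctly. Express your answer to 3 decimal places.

P(θ) = 1 / (1 + exp(−α(θ − β)))
logit = ln(0.5900/0.4100) = 0.3640
θ = β + logit/(α) = 1.7 + 0.3640/1.3000 = 1.9800

1.980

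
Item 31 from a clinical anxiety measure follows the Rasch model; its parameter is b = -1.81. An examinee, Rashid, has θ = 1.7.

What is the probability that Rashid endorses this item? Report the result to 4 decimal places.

0.9710

P(θ) = 1 / (1 + exp(−(θ − b)))
Exponent: (1.7 − (-1.81)) = 3.5100
1/(1 + e^{-3.5100}) = 0.9710
P = 0.9710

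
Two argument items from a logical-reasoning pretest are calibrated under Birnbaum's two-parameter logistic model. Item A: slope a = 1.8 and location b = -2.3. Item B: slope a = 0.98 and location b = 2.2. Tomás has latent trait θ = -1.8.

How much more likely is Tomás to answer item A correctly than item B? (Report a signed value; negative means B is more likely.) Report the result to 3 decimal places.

P(θ) = 1 / (1 + exp(−a(θ − b)))
P_A = 0.7109
P_B = 0.0195
P_A − P_B = 0.6915

0.691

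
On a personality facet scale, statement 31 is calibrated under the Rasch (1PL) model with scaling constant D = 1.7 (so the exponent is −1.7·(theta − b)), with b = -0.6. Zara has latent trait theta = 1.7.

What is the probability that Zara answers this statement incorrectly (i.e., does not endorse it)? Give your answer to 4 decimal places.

P(theta) = 1 / (1 + exp(−D·(theta − b)))
Exponent: 1.7 × (1.7 − (-0.6)) = 3.9100
1/(1 + e^{-3.9100}) = 0.9804
P = 0.9804
P(incorrect) = 1 − 0.9804 = 0.0196

0.0196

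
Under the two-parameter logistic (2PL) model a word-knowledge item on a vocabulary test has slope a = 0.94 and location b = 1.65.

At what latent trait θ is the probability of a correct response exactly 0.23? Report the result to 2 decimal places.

0.36

P(θ) = 1 / (1 + exp(−a(θ − b)))
logit = ln(0.2300/0.7700) = -1.2083
θ = b + logit/(a) = 1.65 + (-1.2083)/0.9400 = 0.3646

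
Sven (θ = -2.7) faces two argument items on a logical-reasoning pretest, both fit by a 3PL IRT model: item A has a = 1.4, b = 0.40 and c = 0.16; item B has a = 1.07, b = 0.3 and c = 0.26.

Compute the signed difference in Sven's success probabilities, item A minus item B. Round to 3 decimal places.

-0.118

P(θ) = c + (1 − c) · 1 / (1 + exp(−a(θ − b)))
P_A = 0.1708
P_B = 0.2887
P_A − P_B = -0.1179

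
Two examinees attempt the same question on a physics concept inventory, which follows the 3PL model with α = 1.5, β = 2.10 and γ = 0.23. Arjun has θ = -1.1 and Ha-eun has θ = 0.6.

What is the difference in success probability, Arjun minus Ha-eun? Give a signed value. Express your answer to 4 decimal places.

-0.0671

P(θ) = γ + (1 − γ) · 1 / (1 + exp(−α(θ − β)))
P(Arjun) = 0.2363  [exponent -4.8000]
P(Ha-eun) = 0.3034  [exponent -2.2500]
Difference = 0.2363 − 0.3034 = -0.0671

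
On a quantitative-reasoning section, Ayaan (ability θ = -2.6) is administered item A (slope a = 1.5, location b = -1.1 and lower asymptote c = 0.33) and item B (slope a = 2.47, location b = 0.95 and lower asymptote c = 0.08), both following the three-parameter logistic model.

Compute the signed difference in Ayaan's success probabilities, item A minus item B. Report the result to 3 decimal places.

P(θ) = c + (1 − c) · 1 / (1 + exp(−a(θ − b)))
P_A = 0.3939
P_B = 0.0801
P_A − P_B = 0.3137

0.314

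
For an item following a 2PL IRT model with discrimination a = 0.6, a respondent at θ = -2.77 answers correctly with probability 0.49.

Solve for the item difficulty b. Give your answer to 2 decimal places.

-2.70

P(θ) = 1 / (1 + exp(−a(θ − b)))
logit(0.49) = ln(0.49/0.51) = -0.0400
b = θ − logit/(a) = -2.77 − (-0.0400)/0.6000 = -2.7033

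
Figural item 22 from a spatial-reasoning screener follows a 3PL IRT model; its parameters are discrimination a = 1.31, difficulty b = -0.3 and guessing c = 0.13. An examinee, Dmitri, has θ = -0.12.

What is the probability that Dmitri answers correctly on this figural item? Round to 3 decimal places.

0.616

P(θ) = c + (1 − c) · 1 / (1 + exp(−a(θ − b)))
Exponent: 1.31 × (-0.12 − (-0.3)) = 0.2358
1/(1 + e^{-0.2358}) = 0.5587
P = 0.13 + 0.87 × 0.5587 = 0.6161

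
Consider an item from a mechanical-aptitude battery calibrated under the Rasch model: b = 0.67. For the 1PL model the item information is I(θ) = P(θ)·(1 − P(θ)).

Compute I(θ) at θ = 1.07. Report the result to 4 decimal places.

0.2403

P = 1/(1+e^{-0.4000}) = 0.5987
P(1−P) = 0.5987 × 0.4013 = 0.2403
I = P(1−P) = 0.24026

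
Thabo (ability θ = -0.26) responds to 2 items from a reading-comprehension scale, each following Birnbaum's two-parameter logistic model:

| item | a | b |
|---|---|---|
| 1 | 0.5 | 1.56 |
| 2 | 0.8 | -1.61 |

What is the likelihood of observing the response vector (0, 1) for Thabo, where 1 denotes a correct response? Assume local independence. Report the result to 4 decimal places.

P(θ) = 1 / (1 + exp(−a(θ − b)))
P_1 = 1/(1+e^{0.9100}) = 0.2870
P_2 = 1/(1+e^{-1.0800}) = 0.7465
L = (1−P_1) × P_2 = 0.7130 × 0.7465 = 0.53225

0.5323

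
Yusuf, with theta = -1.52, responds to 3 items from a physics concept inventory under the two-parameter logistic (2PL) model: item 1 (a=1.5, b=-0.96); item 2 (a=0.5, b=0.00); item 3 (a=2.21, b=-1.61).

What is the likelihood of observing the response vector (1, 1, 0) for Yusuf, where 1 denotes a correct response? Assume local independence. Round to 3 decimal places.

0.043

P(theta) = 1 / (1 + exp(−a(theta − b)))
P_1 = 1/(1+e^{0.8400}) = 0.3015
P_2 = 1/(1+e^{0.7600}) = 0.3186
P_3 = 1/(1+e^{-0.1989}) = 0.5496
L = P_1 × P_2 × (1−P_3) = 0.3015 × 0.3186 × 0.4504 = 0.04328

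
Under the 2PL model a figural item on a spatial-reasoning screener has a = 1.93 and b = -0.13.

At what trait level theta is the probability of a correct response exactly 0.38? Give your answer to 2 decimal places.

-0.38

P(theta) = 1 / (1 + exp(−a(theta − b)))
logit = ln(0.3800/0.6200) = -0.4895
theta = b + logit/(a) = -0.13 + (-0.4895)/1.9300 = -0.3837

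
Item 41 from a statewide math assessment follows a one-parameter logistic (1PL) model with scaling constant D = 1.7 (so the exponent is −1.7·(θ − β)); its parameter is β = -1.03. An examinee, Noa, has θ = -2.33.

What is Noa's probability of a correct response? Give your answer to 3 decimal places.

P(θ) = 1 / (1 + exp(−D·(θ − β)))
Exponent: 1.7 × (-2.33 − (-1.03)) = -2.2100
1/(1 + e^{2.2100}) = 0.0989
P = 0.0989

0.099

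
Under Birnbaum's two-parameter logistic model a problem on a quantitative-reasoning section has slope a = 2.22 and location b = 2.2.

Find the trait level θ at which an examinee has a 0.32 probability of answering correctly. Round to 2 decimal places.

1.86

P(θ) = 1 / (1 + exp(−a(θ − b)))
logit = ln(0.3200/0.6800) = -0.7538
θ = b + logit/(a) = 2.2 + (-0.7538)/2.2200 = 1.8605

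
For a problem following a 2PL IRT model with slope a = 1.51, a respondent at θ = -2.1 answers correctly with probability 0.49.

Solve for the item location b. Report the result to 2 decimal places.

P(θ) = 1 / (1 + exp(−a(θ − b)))
logit(0.49) = ln(0.49/0.51) = -0.0400
b = θ − logit/(a) = -2.1 − (-0.0400)/1.5100 = -2.0735

-2.07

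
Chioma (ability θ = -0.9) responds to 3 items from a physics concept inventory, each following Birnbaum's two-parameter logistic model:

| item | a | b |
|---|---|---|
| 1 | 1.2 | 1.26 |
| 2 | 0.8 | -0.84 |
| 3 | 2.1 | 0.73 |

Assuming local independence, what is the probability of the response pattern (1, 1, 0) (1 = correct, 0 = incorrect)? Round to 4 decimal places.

P(θ) = 1 / (1 + exp(−a(θ − b)))
P_1 = 1/(1+e^{2.5920}) = 0.0697
P_2 = 1/(1+e^{0.0480}) = 0.4880
P_3 = 1/(1+e^{3.4230}) = 0.0316
L = P_1 × P_2 × (1−P_3) = 0.0697 × 0.4880 × 0.9684 = 0.03292

0.0329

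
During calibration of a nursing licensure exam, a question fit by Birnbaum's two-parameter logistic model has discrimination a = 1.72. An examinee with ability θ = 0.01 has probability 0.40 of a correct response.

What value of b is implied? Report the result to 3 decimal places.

P(θ) = 1 / (1 + exp(−a(θ − b)))
logit(0.40) = ln(0.40/0.60) = -0.4055
b = θ − logit/(a) = 0.01 − (-0.4055)/1.7200 = 0.2457

0.246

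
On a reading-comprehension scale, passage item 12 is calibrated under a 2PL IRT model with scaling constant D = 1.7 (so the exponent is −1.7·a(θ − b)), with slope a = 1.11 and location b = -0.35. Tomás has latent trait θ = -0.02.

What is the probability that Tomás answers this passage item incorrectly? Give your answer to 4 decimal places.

P(θ) = 1 / (1 + exp(−D·a(θ − b)))
Exponent: 1.7 × 1.11 × (-0.02 − (-0.35)) = 0.6227
1/(1 + e^{-0.6227}) = 0.6508
P = 0.6508
P(incorrect) = 1 − 0.6508 = 0.3492

0.3492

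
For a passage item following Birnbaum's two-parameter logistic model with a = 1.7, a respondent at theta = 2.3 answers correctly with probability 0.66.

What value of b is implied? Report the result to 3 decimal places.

P(theta) = 1 / (1 + exp(−a(theta − b)))
logit(0.66) = ln(0.66/0.34) = 0.6633
b = theta − logit/(a) = 2.3 − 0.6633/1.7000 = 1.9098

1.910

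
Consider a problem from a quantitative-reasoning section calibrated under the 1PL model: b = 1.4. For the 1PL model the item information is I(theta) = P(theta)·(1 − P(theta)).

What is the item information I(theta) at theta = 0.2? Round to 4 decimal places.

P = 1/(1+e^{1.2000}) = 0.2315
P(1−P) = 0.2315 × 0.7685 = 0.1779
I = P(1−P) = 0.17789

0.1779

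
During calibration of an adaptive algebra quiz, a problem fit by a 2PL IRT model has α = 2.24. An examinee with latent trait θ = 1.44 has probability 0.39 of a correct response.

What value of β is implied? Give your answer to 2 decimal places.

P(θ) = 1 / (1 + exp(−α(θ − β)))
logit(0.39) = ln(0.39/0.61) = -0.4473
β = θ − logit/(α) = 1.44 − (-0.4473)/2.2400 = 1.6397

1.64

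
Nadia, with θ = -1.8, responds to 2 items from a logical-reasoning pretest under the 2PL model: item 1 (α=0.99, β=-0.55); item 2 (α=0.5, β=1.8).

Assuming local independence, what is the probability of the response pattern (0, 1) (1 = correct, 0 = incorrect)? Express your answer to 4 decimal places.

P(θ) = 1 / (1 + exp(−α(θ − β)))
P_1 = 1/(1+e^{1.2375}) = 0.2249
P_2 = 1/(1+e^{1.8000}) = 0.1419
L = (1−P_1) × P_2 = 0.7751 × 0.1419 = 0.10995

0.1100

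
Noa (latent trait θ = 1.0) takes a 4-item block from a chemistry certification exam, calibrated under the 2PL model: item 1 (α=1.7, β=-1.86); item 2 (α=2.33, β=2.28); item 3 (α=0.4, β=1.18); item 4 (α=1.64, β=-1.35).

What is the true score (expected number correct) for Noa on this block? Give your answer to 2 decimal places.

P(θ) = 1 / (1 + exp(−α(θ − β)))
P_1 = 1/(1+e^{-4.8620}) = 0.9923
P_2 = 1/(1+e^{2.9824}) = 0.0482
P_3 = 1/(1+e^{0.0720}) = 0.4820
P_4 = 1/(1+e^{-3.8540}) = 0.9792
E[score] = 0.9923 + 0.0482 + 0.4820 + 0.9792 = 2.5018

2.50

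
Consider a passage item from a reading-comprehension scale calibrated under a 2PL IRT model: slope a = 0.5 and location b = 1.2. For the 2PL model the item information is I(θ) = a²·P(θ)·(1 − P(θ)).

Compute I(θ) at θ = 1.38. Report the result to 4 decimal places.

P = 1/(1+e^{-0.0900}) = 0.5225
P(1−P) = 0.5225 × 0.4775 = 0.2495
I = a² × P(1−P) = 0.5² × 0.2495 = 0.06237

0.0624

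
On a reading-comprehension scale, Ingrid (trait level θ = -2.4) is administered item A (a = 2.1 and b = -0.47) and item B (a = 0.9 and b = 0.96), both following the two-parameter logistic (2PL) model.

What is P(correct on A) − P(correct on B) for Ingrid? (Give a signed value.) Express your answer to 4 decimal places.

P(θ) = 1 / (1 + exp(−a(θ − b)))
P_A = 0.0171
P_B = 0.0464
P_A − P_B = -0.0293

-0.0293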